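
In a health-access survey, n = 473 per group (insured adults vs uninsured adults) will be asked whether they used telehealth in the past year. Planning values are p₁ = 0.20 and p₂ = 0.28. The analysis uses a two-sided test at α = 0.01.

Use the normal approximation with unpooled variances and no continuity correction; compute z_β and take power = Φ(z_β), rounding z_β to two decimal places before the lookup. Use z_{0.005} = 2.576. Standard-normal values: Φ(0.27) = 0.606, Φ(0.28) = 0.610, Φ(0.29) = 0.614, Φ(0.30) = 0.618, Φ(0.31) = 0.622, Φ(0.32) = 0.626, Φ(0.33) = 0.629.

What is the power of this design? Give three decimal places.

Power ≈ 0.626

z_β = |p₁−p₂|·√(n/[p₁q₁+p₂q₂]) − z_{α/2}
    = 0.08 · √(473/0.3616) − 2.576
    = 0.08 · 36.1673 − 2.576
    = 2.8934 − 2.576 = 0.3174 → 0.32
Power = Φ(0.32) = 0.626.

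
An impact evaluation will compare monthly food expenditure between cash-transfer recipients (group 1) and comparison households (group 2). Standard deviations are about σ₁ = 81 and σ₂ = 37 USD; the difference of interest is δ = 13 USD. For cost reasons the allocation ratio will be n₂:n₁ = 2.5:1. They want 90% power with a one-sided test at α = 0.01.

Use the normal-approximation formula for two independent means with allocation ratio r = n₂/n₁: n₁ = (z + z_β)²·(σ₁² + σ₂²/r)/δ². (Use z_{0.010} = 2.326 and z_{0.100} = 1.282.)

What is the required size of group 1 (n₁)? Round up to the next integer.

n₁ = (z_α + z_β)² · (σ₁² + σ₂²/r) / δ²
   = (2.326 + 1.282)² · (81² + 37²/2.5) / 13²
   = 13.0177 · (6561 + 547.6) / 169
   = 13.0177 · 7108.6 / 169
   = 547.56
Round up → n₁ = 548; n₂ = r·n₁ = 2.5 × 548 = 1370.

n₁ = 548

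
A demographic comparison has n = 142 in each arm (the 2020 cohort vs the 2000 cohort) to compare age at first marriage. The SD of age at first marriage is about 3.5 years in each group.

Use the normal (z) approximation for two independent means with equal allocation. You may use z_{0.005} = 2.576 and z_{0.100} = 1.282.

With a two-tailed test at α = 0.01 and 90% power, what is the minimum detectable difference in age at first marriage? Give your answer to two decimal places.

Minimum detectable difference ≈ 1.60 years

δ = (z_{α/2} + z_β) · √((σ₁²+σ₂²)/n)
  = (2.576 + 1.282) · √(24.5/142)
  = 3.858 · √0.17254
  = 3.858 · 0.4154
  = 1.6025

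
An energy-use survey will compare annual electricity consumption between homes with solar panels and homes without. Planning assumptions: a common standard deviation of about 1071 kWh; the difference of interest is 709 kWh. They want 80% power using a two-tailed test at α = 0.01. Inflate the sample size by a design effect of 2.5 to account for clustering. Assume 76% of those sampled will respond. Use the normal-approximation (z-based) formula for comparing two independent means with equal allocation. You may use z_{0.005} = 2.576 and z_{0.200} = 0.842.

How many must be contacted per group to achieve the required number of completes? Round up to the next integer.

n = 176 per group

n = (z_{α/2} + z_β)² · (σ₁² + σ₂²) / δ²
  = (2.576 + 0.842)² · (2·1071² = 2294082) / 709²
  = 11.6827 · 2294082 / 502681
  = 53.32
Design effect: 2.5 × 53.32 = 133.29.
Adjust for 76% response: 133.29 / 0.76 = 175.38.
Round up → n = 176 per group.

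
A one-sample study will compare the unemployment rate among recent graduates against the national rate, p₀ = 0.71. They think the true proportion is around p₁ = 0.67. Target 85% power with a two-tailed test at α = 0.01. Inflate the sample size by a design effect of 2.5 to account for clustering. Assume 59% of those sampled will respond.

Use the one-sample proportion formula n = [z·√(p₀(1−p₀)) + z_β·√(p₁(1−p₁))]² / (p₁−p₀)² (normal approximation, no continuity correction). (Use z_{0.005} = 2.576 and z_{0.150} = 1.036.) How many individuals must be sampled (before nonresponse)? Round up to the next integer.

n = 7263

n = [z_{α/2}·√(p₀q₀) + z_β·√(p₁q₁)]² / (p₁ − p₀)²
  = [2.576·√(0.71·0.29) + 1.036·√(0.67·0.33)]² / (-0.04)²
  = [2.576·0.4538 + 1.036·0.4702]² / 0.0016
  = [1.6560]² / 0.0016
  = 1714.03
Design effect: 2.5 × 1714.03 = 4285.06.
Adjust for 59% response: 4285.06 / 0.59 = 7262.82.
Round up → n = 7263.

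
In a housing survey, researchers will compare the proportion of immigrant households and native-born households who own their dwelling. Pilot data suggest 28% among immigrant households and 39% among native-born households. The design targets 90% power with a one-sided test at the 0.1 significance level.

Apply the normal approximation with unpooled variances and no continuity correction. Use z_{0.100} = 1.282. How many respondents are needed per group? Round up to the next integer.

n = 239 per group

n = (z_α + z_β)² · [p₁(1−p₁) + p₂(1−p₂)] / (p₁ − p₂)²
  = (1.282 + 1.282)² · (0.28·0.72 + 0.39·0.61) / (-0.11)²
  = (2.564)² · (0.2016 + 0.2379) / 0.0121
  = 6.5741 · 0.4395 / 0.0121
  = 238.79
Round up → n = 239 per group.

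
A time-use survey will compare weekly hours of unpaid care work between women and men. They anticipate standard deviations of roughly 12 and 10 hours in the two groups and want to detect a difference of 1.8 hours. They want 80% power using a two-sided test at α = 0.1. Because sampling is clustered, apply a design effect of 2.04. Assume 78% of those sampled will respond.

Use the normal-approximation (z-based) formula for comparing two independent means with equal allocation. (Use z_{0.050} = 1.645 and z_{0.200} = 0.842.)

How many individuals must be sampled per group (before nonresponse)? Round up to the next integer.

n = (z_{α/2} + z_β)² · (σ₁² + σ₂²) / δ²
  = (1.645 + 0.842)² · (12² + 10² = 244) / 1.8²
  = 6.1852 · 244 / 3.24
  = 465.80
Design effect: 2.04 × 465.80 = 950.23.
Adjust for 78% response: 950.23 / 0.78 = 1218.24.
Round up → n = 1219 per group.

n = 1219 per group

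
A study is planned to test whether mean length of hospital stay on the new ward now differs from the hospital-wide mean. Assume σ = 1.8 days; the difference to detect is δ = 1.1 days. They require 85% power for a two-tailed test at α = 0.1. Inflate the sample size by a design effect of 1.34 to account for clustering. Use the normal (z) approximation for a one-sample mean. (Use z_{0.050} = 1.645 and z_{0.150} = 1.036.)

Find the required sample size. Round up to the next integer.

n = (z_{α/2} + z_β)² · σ² / δ²
  = (1.645 + 1.036)² · 1.8² / 1.1²
  = 7.1878 · 3.24 / 1.21
  = 19.25
Design effect: 1.34 × 19.25 = 25.79.
Round up → n = 26.

n = 26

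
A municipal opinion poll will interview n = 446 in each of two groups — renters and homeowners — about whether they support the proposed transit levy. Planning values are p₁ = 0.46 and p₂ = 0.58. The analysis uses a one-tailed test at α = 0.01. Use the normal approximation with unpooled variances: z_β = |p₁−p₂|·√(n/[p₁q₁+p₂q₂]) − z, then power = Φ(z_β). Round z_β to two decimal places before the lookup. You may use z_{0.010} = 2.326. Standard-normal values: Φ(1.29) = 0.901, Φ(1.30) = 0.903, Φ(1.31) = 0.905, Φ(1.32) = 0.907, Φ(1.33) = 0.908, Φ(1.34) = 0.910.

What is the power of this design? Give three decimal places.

Power ≈ 0.901

z_β = |p₁−p₂|·√(n/[p₁q₁+p₂q₂]) − z_α
    = 0.12 · √(446/0.4920) − 2.326
    = 0.12 · 30.1082 − 2.326
    = 3.6130 − 2.326 = 1.2870 → 1.29
Power = Φ(1.29) = 0.901.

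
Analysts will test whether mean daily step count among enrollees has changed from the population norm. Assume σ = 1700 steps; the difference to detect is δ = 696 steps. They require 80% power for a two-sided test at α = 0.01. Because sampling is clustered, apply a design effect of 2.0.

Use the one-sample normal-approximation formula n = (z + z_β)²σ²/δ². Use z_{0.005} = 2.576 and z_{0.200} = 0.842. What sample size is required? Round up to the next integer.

n = (z_{α/2} + z_β)² · σ² / δ²
  = (2.576 + 0.842)² · 1700² / 696²
  = 11.6827 · 2890000 / 484416
  = 69.70
Design effect: 2.0 × 69.70 = 139.40.
Round up → n = 140.

n = 140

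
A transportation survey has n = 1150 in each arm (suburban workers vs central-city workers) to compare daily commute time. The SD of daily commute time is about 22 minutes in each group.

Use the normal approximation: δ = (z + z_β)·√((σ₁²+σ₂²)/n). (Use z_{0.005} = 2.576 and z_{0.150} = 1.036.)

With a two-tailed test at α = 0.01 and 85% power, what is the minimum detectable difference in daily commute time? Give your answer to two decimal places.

Minimum detectable difference ≈ 3.31 minutes

δ = (z_{α/2} + z_β) · √((σ₁²+σ₂²)/n)
  = (2.576 + 1.036) · √(968/1150)
  = 3.612 · √0.84174
  = 3.612 · 0.9175
  = 3.3139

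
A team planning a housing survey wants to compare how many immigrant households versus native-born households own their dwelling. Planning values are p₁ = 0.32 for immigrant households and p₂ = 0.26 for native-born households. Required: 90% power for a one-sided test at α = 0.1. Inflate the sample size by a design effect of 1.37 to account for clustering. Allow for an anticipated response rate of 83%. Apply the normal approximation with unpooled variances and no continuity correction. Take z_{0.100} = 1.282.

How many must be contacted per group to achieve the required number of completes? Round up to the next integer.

n = 1236 per group

n = (z_α + z_β)² · [p₁(1−p₁) + p₂(1−p₂)] / (p₁ − p₂)²
  = (1.282 + 1.282)² · (0.32·0.68 + 0.26·0.74) / (0.06)²
  = (2.564)² · (0.2176 + 0.1924) / 0.0036
  = 6.5741 · 0.4100 / 0.0036
  = 748.72
Design effect: 1.37 × 748.72 = 1025.74.
Adjust for 83% response: 1025.74 / 0.83 = 1235.83.
Round up → n = 1236 per group.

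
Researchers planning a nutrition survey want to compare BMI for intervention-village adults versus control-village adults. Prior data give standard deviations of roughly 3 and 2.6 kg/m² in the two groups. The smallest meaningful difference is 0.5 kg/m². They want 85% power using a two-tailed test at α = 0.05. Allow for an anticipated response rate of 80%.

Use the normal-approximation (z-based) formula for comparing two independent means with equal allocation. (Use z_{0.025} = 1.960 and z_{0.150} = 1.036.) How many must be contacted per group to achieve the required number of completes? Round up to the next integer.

n = (z_{α/2} + z_β)² · (σ₁² + σ₂²) / δ²
  = (1.960 + 1.036)² · (3² + 2.6² = 15.76) / 0.5²
  = 8.9760 · 15.76 / 0.25
  = 565.85
Adjust for 80% response: 565.85 / 0.80 = 707.31.
Round up → n = 708 per group.

n = 708 per group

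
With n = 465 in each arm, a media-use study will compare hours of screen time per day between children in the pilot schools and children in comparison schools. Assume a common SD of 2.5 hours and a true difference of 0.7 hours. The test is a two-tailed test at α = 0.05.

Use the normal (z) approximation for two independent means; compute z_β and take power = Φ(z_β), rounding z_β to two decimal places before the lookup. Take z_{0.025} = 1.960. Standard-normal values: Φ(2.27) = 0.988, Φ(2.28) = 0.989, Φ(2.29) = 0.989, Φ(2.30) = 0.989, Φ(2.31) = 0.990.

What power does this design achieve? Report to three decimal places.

Power ≈ 0.990

z_β = δ·√(n/(σ₁²+σ₂²)) − z_{α/2}
    = 0.7 · √(465/12.5) − 1.960
    = 0.7 · 6.09918 − 1.960
    = 4.2694 − 1.960 = 2.3094 → 2.31
Power = Φ(2.31) = 0.990.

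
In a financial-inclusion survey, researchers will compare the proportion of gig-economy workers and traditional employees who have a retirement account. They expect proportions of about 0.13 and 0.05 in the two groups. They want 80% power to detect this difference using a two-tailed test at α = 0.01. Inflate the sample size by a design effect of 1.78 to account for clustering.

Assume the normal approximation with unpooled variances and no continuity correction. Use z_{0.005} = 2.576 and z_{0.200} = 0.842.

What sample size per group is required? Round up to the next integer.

n = 522 per group

n = (z_{α/2} + z_β)² · [p₁(1−p₁) + p₂(1−p₂)] / (p₁ − p₂)²
  = (2.576 + 0.842)² · (0.13·0.87 + 0.05·0.95) / (0.08)²
  = (3.418)² · (0.1131 + 0.0475) / 0.0064
  = 11.6827 · 0.1606 / 0.0064
  = 293.16
Design effect: 1.78 × 293.16 = 521.83.
Round up → n = 522 per group.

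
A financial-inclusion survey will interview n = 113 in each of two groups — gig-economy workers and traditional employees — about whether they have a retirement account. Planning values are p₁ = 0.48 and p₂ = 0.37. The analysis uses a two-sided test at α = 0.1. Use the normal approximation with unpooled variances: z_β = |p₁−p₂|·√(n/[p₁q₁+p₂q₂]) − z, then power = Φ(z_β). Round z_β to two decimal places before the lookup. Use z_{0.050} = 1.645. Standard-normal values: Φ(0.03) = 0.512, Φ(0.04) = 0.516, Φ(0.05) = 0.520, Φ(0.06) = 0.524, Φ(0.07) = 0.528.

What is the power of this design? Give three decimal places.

z_β = |p₁−p₂|·√(n/[p₁q₁+p₂q₂]) − z_{α/2}
    = 0.11 · √(113/0.4827) − 1.645
    = 0.11 · 15.3003 − 1.645
    = 1.6830 − 1.645 = 0.0380 → 0.04
Power = Φ(0.04) = 0.516.

Power ≈ 0.516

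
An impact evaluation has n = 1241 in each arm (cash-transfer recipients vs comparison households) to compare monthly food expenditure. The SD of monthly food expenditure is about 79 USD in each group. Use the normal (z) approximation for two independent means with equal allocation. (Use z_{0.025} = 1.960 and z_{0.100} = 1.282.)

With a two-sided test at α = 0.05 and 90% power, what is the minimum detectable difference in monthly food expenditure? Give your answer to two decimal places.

Minimum detectable difference ≈ 10.28 USD

δ = (z_{α/2} + z_β) · √((σ₁²+σ₂²)/n)
  = (1.960 + 1.282) · √(12482/1241)
  = 3.242 · √10.058
  = 3.242 · 3.1714
  = 10.2818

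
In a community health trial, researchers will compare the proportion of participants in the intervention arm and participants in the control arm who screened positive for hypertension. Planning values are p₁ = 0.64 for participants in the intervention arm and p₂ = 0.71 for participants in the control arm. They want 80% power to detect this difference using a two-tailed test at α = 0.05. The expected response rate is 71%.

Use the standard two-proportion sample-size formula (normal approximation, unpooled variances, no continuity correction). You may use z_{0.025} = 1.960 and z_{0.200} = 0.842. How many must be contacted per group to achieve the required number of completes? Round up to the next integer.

n = (z_{α/2} + z_β)² · [p₁(1−p₁) + p₂(1−p₂)] / (p₁ − p₂)²
  = (1.960 + 0.842)² · (0.64·0.36 + 0.71·0.29) / (-0.07)²
  = (2.802)² · (0.2304 + 0.2059) / 0.0049
  = 7.8512 · 0.4363 / 0.0049
  = 699.08
Adjust for 71% response: 699.08 / 0.71 = 984.62.
Round up → n = 985 per group.

n = 985 per group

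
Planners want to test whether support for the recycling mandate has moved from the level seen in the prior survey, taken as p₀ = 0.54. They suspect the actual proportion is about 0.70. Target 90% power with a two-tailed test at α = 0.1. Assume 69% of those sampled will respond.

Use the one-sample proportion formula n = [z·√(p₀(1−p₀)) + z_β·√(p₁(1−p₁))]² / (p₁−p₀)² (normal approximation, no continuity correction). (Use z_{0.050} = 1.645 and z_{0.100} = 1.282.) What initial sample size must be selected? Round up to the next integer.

n = [z_{α/2}·√(p₀q₀) + z_β·√(p₁q₁)]² / (p₁ − p₀)²
  = [1.645·√(0.54·0.46) + 1.282·√(0.70·0.30)]² / (0.16)²
  = [1.645·0.4984 + 1.282·0.4583]² / 0.0256
  = [1.4073]² / 0.0256
  = 77.37
Adjust for 69% response: 77.37 / 0.69 = 112.13.
Round up → n = 113.

n = 113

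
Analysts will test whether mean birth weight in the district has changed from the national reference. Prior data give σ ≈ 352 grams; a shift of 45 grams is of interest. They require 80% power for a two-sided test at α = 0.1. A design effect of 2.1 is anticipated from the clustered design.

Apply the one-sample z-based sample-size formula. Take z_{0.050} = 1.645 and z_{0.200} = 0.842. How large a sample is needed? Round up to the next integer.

n = 795

n = (z_{α/2} + z_β)² · σ² / δ²
  = (1.645 + 0.842)² · 352² / 45²
  = 6.1852 · 123904 / 2025
  = 378.45
Design effect: 2.1 × 378.45 = 794.75.
Round up → n = 795.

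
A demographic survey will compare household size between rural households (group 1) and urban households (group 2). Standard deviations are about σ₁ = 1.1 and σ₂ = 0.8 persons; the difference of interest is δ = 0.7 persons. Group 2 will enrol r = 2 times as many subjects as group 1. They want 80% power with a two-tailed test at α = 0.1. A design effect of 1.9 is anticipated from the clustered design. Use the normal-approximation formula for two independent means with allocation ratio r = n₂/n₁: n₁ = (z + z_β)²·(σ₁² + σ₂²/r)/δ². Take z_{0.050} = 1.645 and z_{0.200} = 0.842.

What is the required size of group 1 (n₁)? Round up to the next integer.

n₁ = 37

n₁ = (z_{α/2} + z_β)² · (σ₁² + σ₂²/r) / δ²
   = (1.645 + 0.842)² · (1.1² + 0.8²/2) / 0.7²
   = 6.1852 · (1.21 + 0.32) / 0.49
   = 6.1852 · 1.53 / 0.49
   = 19.31
Design effect: 1.9 × 19.31 = 36.69.
Round up → n₁ = 37; n₂ = r·n₁ = 2 × 37 = 74.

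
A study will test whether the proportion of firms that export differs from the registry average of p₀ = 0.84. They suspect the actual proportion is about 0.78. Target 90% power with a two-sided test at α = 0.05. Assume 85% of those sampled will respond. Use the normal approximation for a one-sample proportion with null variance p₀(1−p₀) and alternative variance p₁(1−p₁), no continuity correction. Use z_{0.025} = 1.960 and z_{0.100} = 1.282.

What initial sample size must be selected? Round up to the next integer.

n = 511

n = [z_{α/2}·√(p₀q₀) + z_β·√(p₁q₁)]² / (p₁ − p₀)²
  = [1.960·√(0.84·0.16) + 1.282·√(0.78·0.22)]² / (-0.06)²
  = [1.960·0.3666 + 1.282·0.4142]² / 0.0036
  = [1.2496]² / 0.0036
  = 433.76
Adjust for 85% response: 433.76 / 0.85 = 510.30.
Round up → n = 511.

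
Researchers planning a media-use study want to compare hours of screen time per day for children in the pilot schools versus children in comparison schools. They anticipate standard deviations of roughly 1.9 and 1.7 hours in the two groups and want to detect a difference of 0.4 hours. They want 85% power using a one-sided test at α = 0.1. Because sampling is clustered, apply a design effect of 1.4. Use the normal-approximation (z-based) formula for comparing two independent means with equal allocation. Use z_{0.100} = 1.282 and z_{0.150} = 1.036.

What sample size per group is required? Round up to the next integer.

n = (z_α + z_β)² · (σ₁² + σ₂²) / δ²
  = (1.282 + 1.036)² · (1.9² + 1.7² = 6.5) / 0.4²
  = 5.3731 · 6.5 / 0.16
  = 218.28
Design effect: 1.4 × 218.28 = 305.60.
Round up → n = 306 per group.

n = 306 per group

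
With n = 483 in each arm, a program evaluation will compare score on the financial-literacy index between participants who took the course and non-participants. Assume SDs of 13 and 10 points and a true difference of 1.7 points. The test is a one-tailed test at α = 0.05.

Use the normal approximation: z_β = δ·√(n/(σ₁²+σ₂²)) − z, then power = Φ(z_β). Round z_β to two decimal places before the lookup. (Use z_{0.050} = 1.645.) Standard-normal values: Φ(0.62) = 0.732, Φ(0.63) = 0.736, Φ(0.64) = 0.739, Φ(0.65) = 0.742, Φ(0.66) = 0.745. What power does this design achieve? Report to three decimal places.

z_β = δ·√(n/(σ₁²+σ₂²)) − z_α
    = 1.7 · √(483/269) − 1.645
    = 1.7 · 1.33998 − 1.645
    = 2.2780 − 1.645 = 0.6330 → 0.63
Power = Φ(0.63) = 0.736.

Power ≈ 0.736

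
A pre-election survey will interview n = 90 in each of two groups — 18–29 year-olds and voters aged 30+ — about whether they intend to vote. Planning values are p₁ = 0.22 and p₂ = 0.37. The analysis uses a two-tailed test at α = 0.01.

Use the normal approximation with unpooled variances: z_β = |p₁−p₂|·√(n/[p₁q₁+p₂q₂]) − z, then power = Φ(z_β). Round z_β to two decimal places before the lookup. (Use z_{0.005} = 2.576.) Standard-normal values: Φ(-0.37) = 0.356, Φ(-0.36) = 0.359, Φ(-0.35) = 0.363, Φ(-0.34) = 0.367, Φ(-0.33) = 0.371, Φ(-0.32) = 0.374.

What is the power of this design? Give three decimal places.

z_β = |p₁−p₂|·√(n/[p₁q₁+p₂q₂]) − z_{α/2}
    = 0.15 · √(90/0.4047) − 2.576
    = 0.15 · 14.9126 − 2.576
    = 2.2369 − 2.576 = -0.3391 → -0.34
Power = Φ(-0.34) = 0.367.

Power ≈ 0.367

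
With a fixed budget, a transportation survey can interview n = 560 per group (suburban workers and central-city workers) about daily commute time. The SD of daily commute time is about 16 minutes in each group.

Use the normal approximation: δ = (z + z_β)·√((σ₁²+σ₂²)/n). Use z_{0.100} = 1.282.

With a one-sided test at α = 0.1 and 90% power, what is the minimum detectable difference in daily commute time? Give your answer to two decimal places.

δ = (z_α + z_β) · √((σ₁²+σ₂²)/n)
  = (1.282 + 1.282) · √(512/560)
  = 2.564 · √0.91429
  = 2.564 · 0.9562
  = 2.4517

Minimum detectable difference ≈ 2.45 minutes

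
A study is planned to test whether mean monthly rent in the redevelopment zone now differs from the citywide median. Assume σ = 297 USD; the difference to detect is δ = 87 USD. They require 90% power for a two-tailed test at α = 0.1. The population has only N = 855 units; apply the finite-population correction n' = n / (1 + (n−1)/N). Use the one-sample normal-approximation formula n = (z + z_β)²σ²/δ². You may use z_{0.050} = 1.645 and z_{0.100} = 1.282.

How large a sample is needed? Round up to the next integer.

n = (z_{α/2} + z_β)² · σ² / δ²
  = (1.645 + 1.282)² · 297² / 87²
  = 8.5673 · 88209 / 7569
  = 99.84
Finite-population correction (N = 855): 99.84 / (1 + (99.84 − 1)/855) = 89.50.
Round up → n = 90.

n = 90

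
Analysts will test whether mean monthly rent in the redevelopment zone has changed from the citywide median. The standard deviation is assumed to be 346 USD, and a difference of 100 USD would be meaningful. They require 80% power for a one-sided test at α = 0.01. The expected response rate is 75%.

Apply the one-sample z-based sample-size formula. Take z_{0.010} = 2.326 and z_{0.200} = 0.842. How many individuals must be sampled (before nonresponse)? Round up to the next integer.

n = 161

n = (z_α + z_β)² · σ² / δ²
  = (2.326 + 0.842)² · 346² / 100²
  = 10.0362 · 119716 / 10000
  = 120.15
Adjust for 75% response: 120.15 / 0.75 = 160.20.
Round up → n = 161.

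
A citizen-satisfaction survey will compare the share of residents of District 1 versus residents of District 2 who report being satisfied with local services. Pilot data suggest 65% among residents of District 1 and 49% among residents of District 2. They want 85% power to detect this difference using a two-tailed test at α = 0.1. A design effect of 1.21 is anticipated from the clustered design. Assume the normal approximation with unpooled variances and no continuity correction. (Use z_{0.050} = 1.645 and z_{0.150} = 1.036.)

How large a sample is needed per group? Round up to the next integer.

n = 163 per group

n = (z_{α/2} + z_β)² · [p₁(1−p₁) + p₂(1−p₂)] / (p₁ − p₂)²
  = (1.645 + 1.036)² · (0.65·0.35 + 0.49·0.51) / (0.16)²
  = (2.681)² · (0.2275 + 0.2499) / 0.0256
  = 7.1878 · 0.4774 / 0.0256
  = 134.04
Design effect: 1.21 × 134.04 = 162.19.
Round up → n = 163 per group.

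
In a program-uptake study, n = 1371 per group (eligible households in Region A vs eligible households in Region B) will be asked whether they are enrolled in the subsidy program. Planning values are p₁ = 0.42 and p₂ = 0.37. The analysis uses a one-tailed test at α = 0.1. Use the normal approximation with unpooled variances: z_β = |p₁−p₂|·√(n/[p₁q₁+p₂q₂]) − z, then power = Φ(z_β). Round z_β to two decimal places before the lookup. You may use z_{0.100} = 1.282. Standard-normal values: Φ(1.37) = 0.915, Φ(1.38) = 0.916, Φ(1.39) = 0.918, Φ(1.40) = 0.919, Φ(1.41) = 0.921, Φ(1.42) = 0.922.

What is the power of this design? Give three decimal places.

Power ≈ 0.919

z_β = |p₁−p₂|·√(n/[p₁q₁+p₂q₂]) − z_α
    = 0.05 · √(1371/0.4767) − 1.282
    = 0.05 · 53.6286 − 1.282
    = 2.6814 − 1.282 = 1.3994 → 1.40
Power = Φ(1.40) = 0.919.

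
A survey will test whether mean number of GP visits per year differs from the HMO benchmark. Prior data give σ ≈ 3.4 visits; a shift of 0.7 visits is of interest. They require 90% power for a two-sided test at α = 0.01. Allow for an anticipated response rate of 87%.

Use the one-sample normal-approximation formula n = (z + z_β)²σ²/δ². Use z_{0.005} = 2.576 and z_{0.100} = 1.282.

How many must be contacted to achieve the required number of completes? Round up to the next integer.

n = 404

n = (z_{α/2} + z_β)² · σ² / δ²
  = (2.576 + 1.282)² · 3.4² / 0.7²
  = 14.8842 · 11.56 / 0.49
  = 351.14
Adjust for 87% response: 351.14 / 0.87 = 403.61.
Round up → n = 404.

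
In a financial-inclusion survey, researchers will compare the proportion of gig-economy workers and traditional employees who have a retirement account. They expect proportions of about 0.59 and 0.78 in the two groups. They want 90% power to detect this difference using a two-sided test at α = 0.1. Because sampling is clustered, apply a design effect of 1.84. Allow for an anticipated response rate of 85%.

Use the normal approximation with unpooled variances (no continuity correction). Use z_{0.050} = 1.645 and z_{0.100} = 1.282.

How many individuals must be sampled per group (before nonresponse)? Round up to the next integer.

n = (z_{α/2} + z_β)² · [p₁(1−p₁) + p₂(1−p₂)] / (p₁ − p₂)²
  = (1.645 + 1.282)² · (0.59·0.41 + 0.78·0.22) / (-0.19)²
  = (2.927)² · (0.2419 + 0.1716) / 0.0361
  = 8.5673 · 0.4135 / 0.0361
  = 98.13
Design effect: 1.84 × 98.13 = 180.56.
Adjust for 85% response: 180.56 / 0.85 = 212.43.
Round up → n = 213 per group.

n = 213 per group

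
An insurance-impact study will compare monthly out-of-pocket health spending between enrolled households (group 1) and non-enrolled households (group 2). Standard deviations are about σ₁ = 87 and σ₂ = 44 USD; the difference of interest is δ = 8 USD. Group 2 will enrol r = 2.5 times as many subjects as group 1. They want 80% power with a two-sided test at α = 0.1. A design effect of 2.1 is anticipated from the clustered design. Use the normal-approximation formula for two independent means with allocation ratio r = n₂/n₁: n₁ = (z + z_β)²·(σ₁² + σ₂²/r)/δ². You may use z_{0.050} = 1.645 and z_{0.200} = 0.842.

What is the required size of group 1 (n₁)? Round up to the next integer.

n₁ = 1694

n₁ = (z_{α/2} + z_β)² · (σ₁² + σ₂²/r) / δ²
   = (1.645 + 0.842)² · (87² + 44²/2.5) / 8²
   = 6.1852 · (7569 + 774.4) / 64
   = 6.1852 · 8343.4 / 64
   = 806.33
Design effect: 2.1 × 806.33 = 1693.30.
Round up → n₁ = 1694; n₂ = r·n₁ = 2.5 × 1694 = 4235.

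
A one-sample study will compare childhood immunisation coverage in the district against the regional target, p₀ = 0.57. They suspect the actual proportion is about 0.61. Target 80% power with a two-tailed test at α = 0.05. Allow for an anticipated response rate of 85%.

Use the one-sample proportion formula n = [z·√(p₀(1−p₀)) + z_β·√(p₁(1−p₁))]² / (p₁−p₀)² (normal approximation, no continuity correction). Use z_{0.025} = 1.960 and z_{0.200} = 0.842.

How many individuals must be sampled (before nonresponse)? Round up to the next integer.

n = [z_{α/2}·√(p₀q₀) + z_β·√(p₁q₁)]² / (p₁ − p₀)²
  = [1.960·√(0.57·0.43) + 0.842·√(0.61·0.39)]² / (0.04)²
  = [1.960·0.4951 + 0.842·0.4877]² / 0.0016
  = [1.3810]² / 0.0016
  = 1192.03
Adjust for 85% response: 1192.03 / 0.85 = 1402.39.
Round up → n = 1403.

n = 1403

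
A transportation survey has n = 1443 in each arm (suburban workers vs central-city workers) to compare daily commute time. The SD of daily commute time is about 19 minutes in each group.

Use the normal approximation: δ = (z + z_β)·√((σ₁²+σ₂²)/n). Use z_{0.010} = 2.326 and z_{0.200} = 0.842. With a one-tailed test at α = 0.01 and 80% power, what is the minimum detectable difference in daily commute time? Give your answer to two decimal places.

Minimum detectable difference ≈ 2.24 minutes

δ = (z_α + z_β) · √((σ₁²+σ₂²)/n)
  = (2.326 + 0.842) · √(722/1443)
  = 3.168 · √0.50035
  = 3.168 · 0.7074
  = 2.2409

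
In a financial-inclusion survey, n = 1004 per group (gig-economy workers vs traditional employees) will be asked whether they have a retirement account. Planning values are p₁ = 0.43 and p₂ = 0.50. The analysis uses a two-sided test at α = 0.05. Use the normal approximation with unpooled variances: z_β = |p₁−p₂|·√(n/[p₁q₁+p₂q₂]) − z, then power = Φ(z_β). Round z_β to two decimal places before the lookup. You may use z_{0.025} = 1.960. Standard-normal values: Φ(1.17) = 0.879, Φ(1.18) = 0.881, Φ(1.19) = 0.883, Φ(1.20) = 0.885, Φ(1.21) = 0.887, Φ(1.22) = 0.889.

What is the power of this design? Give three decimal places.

Power ≈ 0.883

z_β = |p₁−p₂|·√(n/[p₁q₁+p₂q₂]) − z_{α/2}
    = 0.07 · √(1004/0.4951) − 1.960
    = 0.07 · 45.0319 − 1.960
    = 3.1522 − 1.960 = 1.1922 → 1.19
Power = Φ(1.19) = 0.883.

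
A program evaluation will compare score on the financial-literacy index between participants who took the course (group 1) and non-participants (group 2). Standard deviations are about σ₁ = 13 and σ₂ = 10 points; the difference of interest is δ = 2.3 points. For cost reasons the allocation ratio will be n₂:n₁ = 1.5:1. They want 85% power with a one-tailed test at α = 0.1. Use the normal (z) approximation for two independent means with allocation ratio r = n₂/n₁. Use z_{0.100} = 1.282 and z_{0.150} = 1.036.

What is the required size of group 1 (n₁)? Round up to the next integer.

n₁ = (z_α + z_β)² · (σ₁² + σ₂²/r) / δ²
   = (1.282 + 1.036)² · (13² + 10²/1.5) / 2.3²
   = 5.3731 · (169 + 66.6667) / 5.29
   = 5.3731 · 235.6667 / 5.29
   = 239.37
Round up → n₁ = 240; n₂ = r·n₁ = 1.5 × 240 = 360.

n₁ = 240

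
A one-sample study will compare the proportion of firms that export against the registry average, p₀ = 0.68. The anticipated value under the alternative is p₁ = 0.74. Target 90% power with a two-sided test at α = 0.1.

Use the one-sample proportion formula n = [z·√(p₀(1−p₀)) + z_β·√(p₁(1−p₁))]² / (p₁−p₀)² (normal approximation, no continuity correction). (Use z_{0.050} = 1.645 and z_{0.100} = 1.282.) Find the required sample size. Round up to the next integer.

n = 492

n = [z_{α/2}·√(p₀q₀) + z_β·√(p₁q₁)]² / (p₁ − p₀)²
  = [1.645·√(0.68·0.32) + 1.282·√(0.74·0.26)]² / (0.06)²
  = [1.645·0.4665 + 1.282·0.4386]² / 0.0036
  = [1.3297]² / 0.0036
  = 491.13
Round up → n = 492.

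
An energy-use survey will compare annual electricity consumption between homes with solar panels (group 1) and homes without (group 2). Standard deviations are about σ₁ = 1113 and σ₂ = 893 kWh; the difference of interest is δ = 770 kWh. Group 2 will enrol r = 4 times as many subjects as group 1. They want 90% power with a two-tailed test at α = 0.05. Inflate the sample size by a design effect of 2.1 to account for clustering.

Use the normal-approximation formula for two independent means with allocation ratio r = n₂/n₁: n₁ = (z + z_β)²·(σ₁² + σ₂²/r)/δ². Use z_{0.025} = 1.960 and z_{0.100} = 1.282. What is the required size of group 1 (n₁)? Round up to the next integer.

n₁ = (z_{α/2} + z_β)² · (σ₁² + σ₂²/r) / δ²
   = (1.960 + 1.282)² · (1113² + 893²/4) / 770²
   = 10.5106 · (1238769 + 199362.2) / 592900
   = 10.5106 · 1438131.2 / 592900
   = 25.49
Design effect: 2.1 × 25.49 = 53.54.
Round up → n₁ = 54; n₂ = r·n₁ = 4 × 54 = 216.

n₁ = 54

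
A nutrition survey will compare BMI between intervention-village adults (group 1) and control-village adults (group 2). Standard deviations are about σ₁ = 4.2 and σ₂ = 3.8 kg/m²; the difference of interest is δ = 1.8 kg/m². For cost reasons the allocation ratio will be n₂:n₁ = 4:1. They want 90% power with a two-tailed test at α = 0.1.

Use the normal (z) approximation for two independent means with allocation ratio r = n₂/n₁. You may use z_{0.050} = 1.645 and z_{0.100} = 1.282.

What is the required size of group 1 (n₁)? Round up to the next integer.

n₁ = 57

n₁ = (z_{α/2} + z_β)² · (σ₁² + σ₂²/r) / δ²
   = (1.645 + 1.282)² · (4.2² + 3.8²/4) / 1.8²
   = 8.5673 · (17.64 + 3.61) / 3.24
   = 8.5673 · 21.25 / 3.24
   = 56.19
Round up → n₁ = 57; n₂ = r·n₁ = 4 × 57 = 228.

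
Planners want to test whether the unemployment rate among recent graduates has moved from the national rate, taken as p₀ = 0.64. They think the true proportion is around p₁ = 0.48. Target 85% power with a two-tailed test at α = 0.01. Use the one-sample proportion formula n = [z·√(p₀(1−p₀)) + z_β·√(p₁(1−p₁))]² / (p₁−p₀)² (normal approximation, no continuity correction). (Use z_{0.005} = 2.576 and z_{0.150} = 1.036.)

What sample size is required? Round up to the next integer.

n = 121

n = [z_{α/2}·√(p₀q₀) + z_β·√(p₁q₁)]² / (p₁ − p₀)²
  = [2.576·√(0.64·0.36) + 1.036·√(0.48·0.52)]² / (-0.16)²
  = [2.576·0.4800 + 1.036·0.4996]² / 0.0256
  = [1.7541]² / 0.0256
  = 120.19
Round up → n = 121.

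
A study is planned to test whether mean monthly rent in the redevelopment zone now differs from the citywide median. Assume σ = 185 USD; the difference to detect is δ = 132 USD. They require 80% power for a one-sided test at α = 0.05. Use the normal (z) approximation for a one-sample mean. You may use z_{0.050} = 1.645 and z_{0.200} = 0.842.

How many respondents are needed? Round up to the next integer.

n = 13

n = (z_α + z_β)² · σ² / δ²
  = (1.645 + 0.842)² · 185² / 132²
  = 6.1852 · 34225 / 17424
  = 12.15
Round up → n = 13.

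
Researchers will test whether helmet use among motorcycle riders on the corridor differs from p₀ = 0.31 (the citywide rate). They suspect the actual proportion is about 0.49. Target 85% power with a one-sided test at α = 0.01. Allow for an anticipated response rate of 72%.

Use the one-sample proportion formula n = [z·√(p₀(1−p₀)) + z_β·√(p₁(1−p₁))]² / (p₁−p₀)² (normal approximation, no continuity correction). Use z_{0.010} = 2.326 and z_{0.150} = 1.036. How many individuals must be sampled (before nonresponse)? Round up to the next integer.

n = 109

n = [z_α·√(p₀q₀) + z_β·√(p₁q₁)]² / (p₁ − p₀)²
  = [2.326·√(0.31·0.69) + 1.036·√(0.49·0.51)]² / (0.18)²
  = [2.326·0.4625 + 1.036·0.4999]² / 0.0324
  = [1.5937]² / 0.0324
  = 78.39
Adjust for 72% response: 78.39 / 0.72 = 108.87.
Round up → n = 109.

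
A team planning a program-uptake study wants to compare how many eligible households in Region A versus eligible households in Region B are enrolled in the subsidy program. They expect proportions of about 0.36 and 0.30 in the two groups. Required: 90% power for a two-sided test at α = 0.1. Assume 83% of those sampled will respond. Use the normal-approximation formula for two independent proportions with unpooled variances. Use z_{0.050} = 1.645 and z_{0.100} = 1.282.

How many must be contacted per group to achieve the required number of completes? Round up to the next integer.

n = 1263 per group

n = (z_{α/2} + z_β)² · [p₁(1−p₁) + p₂(1−p₂)] / (p₁ − p₂)²
  = (1.645 + 1.282)² · (0.36·0.64 + 0.30·0.70) / (0.06)²
  = (2.927)² · (0.2304 + 0.2100) / 0.0036
  = 8.5673 · 0.4404 / 0.0036
  = 1048.07
Adjust for 83% response: 1048.07 / 0.83 = 1262.73.
Round up → n = 1263 per group.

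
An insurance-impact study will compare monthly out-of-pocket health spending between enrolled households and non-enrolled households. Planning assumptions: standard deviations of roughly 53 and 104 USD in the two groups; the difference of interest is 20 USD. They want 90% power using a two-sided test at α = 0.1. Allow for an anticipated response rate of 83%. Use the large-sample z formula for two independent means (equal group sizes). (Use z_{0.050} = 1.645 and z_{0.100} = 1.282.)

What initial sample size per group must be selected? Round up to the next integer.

n = 352 per group

n = (z_{α/2} + z_β)² · (σ₁² + σ₂²) / δ²
  = (1.645 + 1.282)² · (53² + 104² = 13625) / 20²
  = 8.5673 · 13625 / 400
  = 291.82
Adjust for 83% response: 291.82 / 0.83 = 351.60.
Round up → n = 352 per group.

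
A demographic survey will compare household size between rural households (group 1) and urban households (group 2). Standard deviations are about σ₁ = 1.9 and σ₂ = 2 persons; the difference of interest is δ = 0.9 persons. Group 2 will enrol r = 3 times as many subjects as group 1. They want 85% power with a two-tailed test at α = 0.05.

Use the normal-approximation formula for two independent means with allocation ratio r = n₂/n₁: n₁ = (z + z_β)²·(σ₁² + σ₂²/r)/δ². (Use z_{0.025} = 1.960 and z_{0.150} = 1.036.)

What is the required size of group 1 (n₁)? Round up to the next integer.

n₁ = (z_{α/2} + z_β)² · (σ₁² + σ₂²/r) / δ²
   = (1.960 + 1.036)² · (1.9² + 2²/3) / 0.9²
   = 8.9760 · (3.61 + 1.3333) / 0.81
   = 8.9760 · 4.9433 / 0.81
   = 54.78
Round up → n₁ = 55; n₂ = r·n₁ = 3 × 55 = 165.

n₁ = 55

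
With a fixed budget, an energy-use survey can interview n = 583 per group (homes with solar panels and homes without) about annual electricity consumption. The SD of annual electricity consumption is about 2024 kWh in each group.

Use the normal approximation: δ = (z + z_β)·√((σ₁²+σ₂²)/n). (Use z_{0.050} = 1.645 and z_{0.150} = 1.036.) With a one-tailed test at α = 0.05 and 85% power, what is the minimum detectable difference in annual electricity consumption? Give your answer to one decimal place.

δ = (z_α + z_β) · √((σ₁²+σ₂²)/n)
  = (1.645 + 1.036) · √(8193152/583)
  = 2.681 · √14053.4
  = 2.681 · 118.5472
  = 317.8250

Minimum detectable difference ≈ 317.8 kWh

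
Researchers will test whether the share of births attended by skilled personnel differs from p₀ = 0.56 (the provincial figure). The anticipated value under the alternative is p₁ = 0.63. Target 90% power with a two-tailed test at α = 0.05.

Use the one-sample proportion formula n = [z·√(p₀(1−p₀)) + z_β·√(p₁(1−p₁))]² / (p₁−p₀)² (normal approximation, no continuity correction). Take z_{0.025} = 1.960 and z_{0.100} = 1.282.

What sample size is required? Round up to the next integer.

n = 518

n = [z_{α/2}·√(p₀q₀) + z_β·√(p₁q₁)]² / (p₁ − p₀)²
  = [1.960·√(0.56·0.44) + 1.282·√(0.63·0.37)]² / (0.07)²
  = [1.960·0.4964 + 1.282·0.4828]² / 0.0049
  = [1.5919]² / 0.0049
  = 517.16
Round up → n = 518.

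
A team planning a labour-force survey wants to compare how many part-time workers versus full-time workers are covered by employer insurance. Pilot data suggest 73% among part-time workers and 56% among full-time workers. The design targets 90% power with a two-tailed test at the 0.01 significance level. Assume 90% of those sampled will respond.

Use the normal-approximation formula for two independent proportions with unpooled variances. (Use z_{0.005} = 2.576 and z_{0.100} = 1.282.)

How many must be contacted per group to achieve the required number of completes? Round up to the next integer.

n = 254 per group

n = (z_{α/2} + z_β)² · [p₁(1−p₁) + p₂(1−p₂)] / (p₁ − p₂)²
  = (2.576 + 1.282)² · (0.73·0.27 + 0.56·0.44) / (0.17)²
  = (3.858)² · (0.1971 + 0.2464) / 0.0289
  = 14.8842 · 0.4435 / 0.0289
  = 228.41
Adjust for 90% response: 228.41 / 0.90 = 253.79.
Round up → n = 254 per group.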